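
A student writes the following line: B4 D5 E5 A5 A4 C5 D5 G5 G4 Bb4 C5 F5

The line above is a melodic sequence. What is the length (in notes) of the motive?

Try groups of 4 (3 cells in 12 notes):
B4 D5 E5 A5 | A4 C5 D5 G5 | G4 Bb4 C5 F5
That's a consistent down a 2nd shift per cell, and no other grouping gives one.

4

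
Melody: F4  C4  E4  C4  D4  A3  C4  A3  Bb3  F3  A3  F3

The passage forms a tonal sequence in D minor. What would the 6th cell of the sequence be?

Taking 4-note groups, the heads are F4, D4, Bb3: the pattern moves down a 3rd.
Extending down a 3rd: G3 → E3 → C3.
So cell 6 is C3 G2 Bb2 G2.

C3 G2 Bb2 G2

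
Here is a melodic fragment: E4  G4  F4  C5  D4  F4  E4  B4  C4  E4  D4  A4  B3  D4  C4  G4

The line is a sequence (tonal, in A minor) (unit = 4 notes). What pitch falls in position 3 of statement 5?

With 4-note cells, note 3 of each statement runs F4, E4, D4, C4.
One more down a 2nd gives B3.

B3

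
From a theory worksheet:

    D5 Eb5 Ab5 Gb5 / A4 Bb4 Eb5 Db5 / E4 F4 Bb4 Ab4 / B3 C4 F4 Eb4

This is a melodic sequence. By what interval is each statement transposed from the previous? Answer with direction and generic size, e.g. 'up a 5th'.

down a 4th

Taking 4-note groups, the heads are D5, A4, E4, B3: the pattern moves down a 4th.
D5 to A4 is down a 4th.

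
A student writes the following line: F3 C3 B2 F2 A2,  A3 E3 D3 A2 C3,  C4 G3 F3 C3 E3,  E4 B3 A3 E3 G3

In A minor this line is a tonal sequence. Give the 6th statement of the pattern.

B4 F4 E4 B3 D4

Unit = 5 notes; the statements start on F3, A3, C4, E4, moving up a 3rd each time.
Continuing the starts: G4 → B4.
So cell 6 is B4 F4 E4 B3 D4.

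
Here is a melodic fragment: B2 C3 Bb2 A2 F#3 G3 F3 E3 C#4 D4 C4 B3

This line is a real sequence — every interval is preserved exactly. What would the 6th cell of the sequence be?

The 4-note cells begin on B2, F#3, C#4 — each up a 5th from the last.
Extending up a 5th: G#4 → D#5 → A#5.
From A#5 the exact shape gives A#5 B5 A5 G#5.

A#5 B5 A5 G#5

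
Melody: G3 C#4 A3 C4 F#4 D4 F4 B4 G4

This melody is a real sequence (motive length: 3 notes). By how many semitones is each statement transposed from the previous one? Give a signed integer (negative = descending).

5

The 3-note cells begin on G3, C4, F4 — each up a 4th from the last.
G3 to C4 spans +5 semitones.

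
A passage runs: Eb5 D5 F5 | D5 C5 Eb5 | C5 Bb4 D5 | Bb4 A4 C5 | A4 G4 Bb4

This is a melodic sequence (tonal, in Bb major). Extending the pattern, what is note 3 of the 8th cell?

Grouping in 3s, the 3rd note of each cell is F5, Eb5, D5, C5, Bb4.
Extending down a 2nd: A4 → G4 → F4.

F4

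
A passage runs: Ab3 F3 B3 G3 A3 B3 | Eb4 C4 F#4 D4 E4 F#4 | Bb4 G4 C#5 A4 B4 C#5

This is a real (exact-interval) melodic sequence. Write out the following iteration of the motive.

The 6-note cells begin on Ab3, Eb4, Bb4 — each up a 5th from the last.
From F5 the exact shape gives F5 D5 G#5 E5 F#5 G#5.

F5 D5 G#5 E5 F#5 G#5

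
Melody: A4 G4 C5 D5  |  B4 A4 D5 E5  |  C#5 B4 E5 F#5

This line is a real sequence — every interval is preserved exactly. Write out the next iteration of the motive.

With a 4-note motive the entries are A4, B4, C#5, each up a 2nd from the previous.
So cell 4 is D#5 C#5 F#5 G#5.

D#5 C#5 F#5 G#5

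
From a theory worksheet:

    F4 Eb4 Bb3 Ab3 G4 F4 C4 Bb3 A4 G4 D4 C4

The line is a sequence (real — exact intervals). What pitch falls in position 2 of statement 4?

A4

With 4-note cells, note 2 of each statement runs Eb4, F4, G4.
Each moves up a 2nd; the next is A4.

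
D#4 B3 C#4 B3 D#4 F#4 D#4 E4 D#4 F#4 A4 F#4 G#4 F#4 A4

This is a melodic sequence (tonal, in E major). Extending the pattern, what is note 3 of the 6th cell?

F#5

With 5-note cells, note 3 of each statement runs C#4, E4, G#4.
Each moves up a 3rd. Continuing: B4 → D#5 → F#5.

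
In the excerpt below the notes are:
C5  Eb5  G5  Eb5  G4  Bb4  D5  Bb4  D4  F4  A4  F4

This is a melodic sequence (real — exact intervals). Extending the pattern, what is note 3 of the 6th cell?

F#3

With 4-note cells, note 3 of each statement runs G5, D5, A4.
Carrying that down a 4th forward: E4 → B3 → F#3.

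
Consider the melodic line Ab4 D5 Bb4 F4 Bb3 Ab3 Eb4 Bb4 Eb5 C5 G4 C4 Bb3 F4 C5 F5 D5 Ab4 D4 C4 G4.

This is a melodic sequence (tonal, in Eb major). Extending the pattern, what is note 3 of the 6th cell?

G5

Grouping in 7s, the 3rd note of each cell is Bb4, C5, D5.
Each moves up a 2nd. Continuing: Eb5 → F5 → G5.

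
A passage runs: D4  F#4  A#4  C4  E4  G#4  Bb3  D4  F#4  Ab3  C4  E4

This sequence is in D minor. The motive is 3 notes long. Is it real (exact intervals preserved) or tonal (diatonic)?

Each cell has the same semitone pattern (4, 4) — intervals are preserved exactly.
And F#4 lies outside D minor, so the sequence is real rather than tonal.

real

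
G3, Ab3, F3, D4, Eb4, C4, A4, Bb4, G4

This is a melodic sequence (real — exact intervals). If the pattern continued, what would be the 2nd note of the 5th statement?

C6

The unit is 3 notes. Position-2 pitches of the 3 shown cells: Ab3, Eb4, Bb4.
Each moves up a 5th. Continuing: F5 → C6.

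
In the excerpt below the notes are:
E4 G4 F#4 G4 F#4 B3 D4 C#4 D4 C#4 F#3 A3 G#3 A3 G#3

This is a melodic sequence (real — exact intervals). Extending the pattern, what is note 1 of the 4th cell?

Grouping in 5s, the 1st note of each cell is E4, B3, F#3.
From F#3, down a 4th gives C#3.

C#3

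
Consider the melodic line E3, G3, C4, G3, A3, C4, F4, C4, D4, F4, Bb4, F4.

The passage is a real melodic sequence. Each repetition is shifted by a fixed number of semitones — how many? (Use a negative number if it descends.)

Taking 4-note groups, the heads are E3, A3, D4: the pattern moves up a 4th.
Counting half-steps from E3 to A3: 5.

5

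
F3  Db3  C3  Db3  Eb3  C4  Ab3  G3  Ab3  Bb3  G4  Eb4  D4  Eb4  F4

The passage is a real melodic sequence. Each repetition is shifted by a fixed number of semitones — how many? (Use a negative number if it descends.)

7

With a 5-note motive the entries are F3, C4, G4, each up a 5th from the previous.
Counting half-steps from F3 to C4: 7.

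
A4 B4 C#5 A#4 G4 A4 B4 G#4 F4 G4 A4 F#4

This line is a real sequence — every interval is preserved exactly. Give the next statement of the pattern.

With a 4-note motive the entries are A4, G4, F4, each down a 2nd from the previous.
From Eb4 the exact shape gives Eb4 F4 G4 E4.

Eb4 F4 G4 E4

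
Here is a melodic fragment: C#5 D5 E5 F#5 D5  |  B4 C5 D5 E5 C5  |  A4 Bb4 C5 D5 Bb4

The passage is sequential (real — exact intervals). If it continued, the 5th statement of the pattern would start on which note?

Taking 5-note groups, the heads are C#5, B4, A4: the pattern moves down a 2nd.
Continuing: G4 → F4. Statement 5 starts on F4.

F4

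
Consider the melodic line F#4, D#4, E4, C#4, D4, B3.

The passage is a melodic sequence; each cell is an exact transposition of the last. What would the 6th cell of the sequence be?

Ab3 F3

Unit = 2 notes; the statements start on F#4, E4, D4, moving down a 2nd each time.
Continuing the starts: C4 → Bb3 → Ab3.
So cell 6 is Ab3 F3.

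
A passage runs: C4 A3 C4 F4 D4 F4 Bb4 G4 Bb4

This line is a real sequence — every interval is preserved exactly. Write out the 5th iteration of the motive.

Ab5 F5 Ab5

The 3-note cells begin on C4, F4, Bb4 — each up a 4th from the last.
Continuing the starts: Eb5 → Ab5.
From Ab5 the exact shape gives Ab5 F5 Ab5.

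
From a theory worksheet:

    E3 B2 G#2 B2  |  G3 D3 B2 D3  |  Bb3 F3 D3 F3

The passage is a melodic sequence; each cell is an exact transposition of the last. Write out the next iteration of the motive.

Unit = 4 notes; the statements start on E3, G3, Bb3, moving up a 3rd each time.
Statement 4 starts on Db4 and keeps the same exact contour: Db4 Ab3 F3 Ab3.

Db4 Ab3 F3 Ab3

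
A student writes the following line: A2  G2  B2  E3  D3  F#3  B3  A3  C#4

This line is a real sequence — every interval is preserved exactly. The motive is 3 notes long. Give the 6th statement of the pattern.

G#5 F#5 A#5

With a 3-note motive the entries are A2, E3, B3, each up a 5th from the previous.
Extending up a 5th: F#4 → C#5 → G#5.
Statement 6 starts on G#5 and keeps the same exact contour: G#5 F#5 A#5.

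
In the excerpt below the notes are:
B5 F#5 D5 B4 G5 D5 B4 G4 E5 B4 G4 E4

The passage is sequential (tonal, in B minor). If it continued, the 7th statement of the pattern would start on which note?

The 4-note cells begin on B5, G5, E5 — each down a 3rd from the last.
Extending the heads down a 3rd: C#5 → A4 → F#4 → D4.

D4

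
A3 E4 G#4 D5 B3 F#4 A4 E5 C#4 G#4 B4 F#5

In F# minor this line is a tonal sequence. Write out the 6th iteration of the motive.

F#4 C#5 E5 B5

With a 4-note motive the entries are A3, B3, C#4, each up a 2nd from the previous.
Carrying on: D4 → E4 → F#4.
Statement 6 starts on F#4 and keeps the same diatonic contour: F#4 C#5 E5 B5.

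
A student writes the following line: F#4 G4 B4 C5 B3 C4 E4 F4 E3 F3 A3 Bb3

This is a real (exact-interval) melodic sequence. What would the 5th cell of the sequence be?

The 4-note cells begin on F#4, B3, E3 — each down a 5th from the last.
Carrying on: A2 → D2.
Statement 5 starts on D2 and keeps the same exact contour: D2 Eb2 G2 Ab2.

D2 Eb2 G2 Ab2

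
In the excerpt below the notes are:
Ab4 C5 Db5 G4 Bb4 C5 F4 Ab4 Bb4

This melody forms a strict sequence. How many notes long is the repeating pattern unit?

3

Try groups of 3 (3 cells in 9 notes):
Ab4 C5 Db5 | G4 Bb4 C5 | F4 Ab4 Bb4
That's a consistent down a 2nd shift per cell, and no other grouping gives one.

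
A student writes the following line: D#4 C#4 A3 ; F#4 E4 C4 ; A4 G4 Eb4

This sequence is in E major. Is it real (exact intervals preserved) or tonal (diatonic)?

Each cell has the same semitone pattern (-2, -4) — intervals are preserved exactly.
And C4 lies outside E major, so the sequence is real rather than tonal.

real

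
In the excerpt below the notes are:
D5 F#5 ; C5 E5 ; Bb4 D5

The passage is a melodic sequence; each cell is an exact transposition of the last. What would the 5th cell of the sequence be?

Gb4 Bb4

Taking 2-note groups, the heads are D5, C5, Bb4: the pattern moves down a 2nd.
Extending down a 2nd: Ab4 → Gb4.
Statement 5 starts on Gb4 and keeps the same exact contour: Gb4 Bb4.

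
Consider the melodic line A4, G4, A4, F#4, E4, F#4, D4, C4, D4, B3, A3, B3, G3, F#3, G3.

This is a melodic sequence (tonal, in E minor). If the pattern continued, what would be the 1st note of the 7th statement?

With 3-note cells, note 1 of each statement runs A4, F#4, D4, B3, G3.
Each moves down a 3rd. Continuing: E3 → C3.

C3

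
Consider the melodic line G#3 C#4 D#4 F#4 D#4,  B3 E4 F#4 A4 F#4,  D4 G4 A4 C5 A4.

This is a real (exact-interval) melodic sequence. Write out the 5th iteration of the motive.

Ab4 Db5 Eb5 Gb5 Eb5

Unit = 5 notes; the statements start on G#3, B3, D4, moving up a 3rd each time.
Continuing the starts: F4 → Ab4.
Statement 5 starts on Ab4 and keeps the same exact contour: Ab4 Db5 Eb5 Gb5 Eb5.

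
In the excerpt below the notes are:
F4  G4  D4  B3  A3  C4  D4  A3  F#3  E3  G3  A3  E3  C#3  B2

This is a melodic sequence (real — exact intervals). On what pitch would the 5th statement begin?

With a 5-note motive the entries are F4, C4, G3, each down a 4th from the previous.
Extending the heads down a 4th: D3 → A2.

A2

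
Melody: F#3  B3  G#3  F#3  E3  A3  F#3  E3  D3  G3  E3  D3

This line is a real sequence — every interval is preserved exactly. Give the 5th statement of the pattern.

Taking 4-note groups, the heads are F#3, E3, D3: the pattern moves down a 2nd.
Continuing the starts: C3 → Bb2.
So cell 5 is Bb2 Eb3 C3 Bb2.

Bb2 Eb3 C3 Bb2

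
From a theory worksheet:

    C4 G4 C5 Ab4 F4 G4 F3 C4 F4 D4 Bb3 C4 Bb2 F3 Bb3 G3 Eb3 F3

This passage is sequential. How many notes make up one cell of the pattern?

6

Try groups of 6 (3 cells in 18 notes):
C4 G4 C5 Ab4 F4 G4 | F3 C4 F4 D4 Bb3 C4 | Bb2 F3 Bb3 G3 Eb3 F3
That's a consistent down a 5th shift per cell, and no other grouping gives one.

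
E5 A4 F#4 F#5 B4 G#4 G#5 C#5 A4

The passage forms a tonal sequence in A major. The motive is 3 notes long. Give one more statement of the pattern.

With a 3-note motive the entries are E5, F#5, G#5, each up a 2nd from the previous.
From A5 the diatonic shape gives A5 D5 B4.

A5 D5 B4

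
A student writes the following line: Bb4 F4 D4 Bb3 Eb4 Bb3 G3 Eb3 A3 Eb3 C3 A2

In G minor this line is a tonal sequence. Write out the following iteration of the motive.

D3 A2 F2 D2

Unit = 4 notes; the statements start on Bb4, Eb4, A3, moving down a 5th each time.
From D3 the diatonic shape gives D3 A2 F2 D2.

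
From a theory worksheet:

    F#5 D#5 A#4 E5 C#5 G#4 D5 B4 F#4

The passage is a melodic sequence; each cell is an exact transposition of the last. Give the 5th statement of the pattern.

Bb4 G4 D4

Taking 3-note groups, the heads are F#5, E5, D5: the pattern moves down a 2nd.
Continuing the starts: C5 → Bb4.
So cell 5 is Bb4 G4 D4.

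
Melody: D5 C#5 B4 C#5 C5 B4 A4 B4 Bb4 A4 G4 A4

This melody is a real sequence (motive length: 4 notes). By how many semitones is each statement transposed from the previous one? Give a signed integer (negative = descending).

The 4-note cells begin on D5, C5, Bb4 — each down a 2nd from the last.
D5 to C5 spans -2 semitones.

-2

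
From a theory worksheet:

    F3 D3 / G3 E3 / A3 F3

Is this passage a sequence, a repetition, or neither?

sequence

Each 2-note cell is the previous one transposed up a 2nd.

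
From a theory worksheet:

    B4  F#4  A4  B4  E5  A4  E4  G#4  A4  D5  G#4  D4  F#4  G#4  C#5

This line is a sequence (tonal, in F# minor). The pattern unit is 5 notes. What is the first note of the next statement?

F#4

Unit = 5 notes; the statements start on B4, A4, G#4, moving down a 2nd each time.
One more step down a 2nd gives F#4.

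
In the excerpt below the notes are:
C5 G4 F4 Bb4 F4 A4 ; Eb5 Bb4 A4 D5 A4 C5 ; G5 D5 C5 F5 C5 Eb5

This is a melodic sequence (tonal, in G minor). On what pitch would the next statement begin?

Bb5

Taking 6-note groups, the heads are C5, Eb5, G5: the pattern moves up a 3rd.
One more step up a 3rd gives Bb5.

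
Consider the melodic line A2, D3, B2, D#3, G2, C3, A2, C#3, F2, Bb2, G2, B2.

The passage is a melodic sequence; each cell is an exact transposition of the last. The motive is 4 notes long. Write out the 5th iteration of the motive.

Taking 4-note groups, the heads are A2, G2, F2: the pattern moves down a 2nd.
Continuing the starts: Eb2 → Db2.
From Db2 the exact shape gives Db2 Gb2 Eb2 G2.

Db2 Gb2 Eb2 G2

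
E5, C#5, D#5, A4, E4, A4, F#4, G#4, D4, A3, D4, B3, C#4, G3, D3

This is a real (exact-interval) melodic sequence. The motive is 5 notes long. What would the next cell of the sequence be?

G3 E3 F#3 C3 G2

The 5-note cells begin on E5, A4, D4 — each down a 5th from the last.
Statement 4 starts on G3 and keeps the same exact contour: G3 E3 F#3 C3 G2.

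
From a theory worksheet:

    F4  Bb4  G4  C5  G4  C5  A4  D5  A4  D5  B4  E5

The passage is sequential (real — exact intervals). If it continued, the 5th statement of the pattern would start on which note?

Taking 4-note groups, the heads are F4, G4, A4: the pattern moves up a 2nd.
Continuing: B4 → C#5. Statement 5 starts on C#5.

C#5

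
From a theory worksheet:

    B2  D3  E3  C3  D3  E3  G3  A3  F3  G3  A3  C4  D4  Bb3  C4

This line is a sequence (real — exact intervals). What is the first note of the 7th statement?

F5

The 5-note cells begin on B2, E3, A3 — each up a 4th from the last.
Extending the heads up a 4th: D4 → G4 → C5 → F5.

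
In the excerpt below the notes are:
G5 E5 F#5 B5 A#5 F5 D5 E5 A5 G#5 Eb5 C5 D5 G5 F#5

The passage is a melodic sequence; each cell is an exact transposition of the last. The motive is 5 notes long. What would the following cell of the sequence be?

Db5 Bb4 C5 F5 E5

The 5-note cells begin on G5, F5, Eb5 — each down a 2nd from the last.
Statement 4 starts on Db5 and keeps the same exact contour: Db5 Bb4 C5 F5 E5.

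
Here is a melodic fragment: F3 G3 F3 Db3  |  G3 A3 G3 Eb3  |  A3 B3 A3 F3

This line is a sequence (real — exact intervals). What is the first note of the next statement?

B3

Unit = 4 notes; the statements start on F3, G3, A3, moving up a 2nd each time.
One more step up a 2nd gives B3.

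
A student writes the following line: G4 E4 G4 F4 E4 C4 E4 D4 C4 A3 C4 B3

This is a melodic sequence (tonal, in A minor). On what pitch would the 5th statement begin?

F3

With a 4-note motive the entries are G4, E4, C4, each down a 3rd from the previous.
Continuing: A3 → F3. Statement 5 starts on F3.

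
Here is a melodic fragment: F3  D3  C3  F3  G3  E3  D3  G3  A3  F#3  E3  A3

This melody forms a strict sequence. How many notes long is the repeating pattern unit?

12 notes total. Splitting into 3 groups of 4:
F3 D3 C3 F3 | G3 E3 D3 G3 | A3 F#3 E3 A3
Every group is a transposition up a 2nd of the one before; no shorter unit works.

4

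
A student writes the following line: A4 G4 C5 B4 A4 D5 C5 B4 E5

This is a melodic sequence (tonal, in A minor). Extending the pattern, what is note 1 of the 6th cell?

Grouping in 3s, the 1st note of each cell is A4, B4, C5.
Each moves up a 2nd. Continuing: D5 → E5 → F5.

F5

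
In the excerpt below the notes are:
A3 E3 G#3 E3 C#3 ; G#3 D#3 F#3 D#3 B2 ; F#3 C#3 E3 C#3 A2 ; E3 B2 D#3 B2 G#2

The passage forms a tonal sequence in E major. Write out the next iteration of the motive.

D#3 A2 C#3 A2 F#2

The 5-note cells begin on A3, G#3, F#3, E3 — each down a 2nd from the last.
Statement 5 starts on D#3 and keeps the same diatonic contour: D#3 A2 C#3 A2 F#2.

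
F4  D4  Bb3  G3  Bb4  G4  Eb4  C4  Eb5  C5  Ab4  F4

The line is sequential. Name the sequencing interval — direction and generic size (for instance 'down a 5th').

up a 4th

Unit = 4 notes; the statements start on F4, Bb4, Eb5, moving up a 4th each time.
From F4 to Bb4: up a 4th.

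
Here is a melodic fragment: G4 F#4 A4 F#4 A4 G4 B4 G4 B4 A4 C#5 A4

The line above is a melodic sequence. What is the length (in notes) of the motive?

4

There are 12 notes; a 4-note unit gives 3 cells:
G4 F#4 A4 F#4 | A4 G4 B4 G4 | B4 A4 C#5 A4
That's a consistent up a 2nd shift per cell, and no other grouping gives one.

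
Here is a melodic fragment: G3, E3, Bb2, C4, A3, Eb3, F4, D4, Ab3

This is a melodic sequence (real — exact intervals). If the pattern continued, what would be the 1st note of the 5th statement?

Eb5

With 3-note cells, note 1 of each statement runs G3, C4, F4.
Extending up a 4th: Bb4 → Eb5.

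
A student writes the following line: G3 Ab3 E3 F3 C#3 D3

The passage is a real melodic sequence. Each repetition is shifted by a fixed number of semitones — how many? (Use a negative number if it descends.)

-3

The 2-note cells begin on G3, E3, C#3 — each down a 3rd from the last.
G3→E3 is 52 − 55 = -3 semitones.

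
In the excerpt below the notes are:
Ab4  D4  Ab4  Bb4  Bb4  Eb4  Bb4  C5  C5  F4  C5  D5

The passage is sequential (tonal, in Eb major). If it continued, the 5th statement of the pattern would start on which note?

The 4-note cells begin on Ab4, Bb4, C5 — each up a 2nd from the last.
Continuing: D5 → Eb5. Statement 5 starts on Eb5.

Eb5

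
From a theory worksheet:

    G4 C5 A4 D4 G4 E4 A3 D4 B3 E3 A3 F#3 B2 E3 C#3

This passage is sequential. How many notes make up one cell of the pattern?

There are 15 notes; a 3-note unit gives 5 cells:
G4 C5 A4 | D4 G4 E4 | A3 D4 B3 | E3 A3 F#3 | B2 E3 C#3
Each cell is the previous one down a 4th — so the unit is 3 notes.

3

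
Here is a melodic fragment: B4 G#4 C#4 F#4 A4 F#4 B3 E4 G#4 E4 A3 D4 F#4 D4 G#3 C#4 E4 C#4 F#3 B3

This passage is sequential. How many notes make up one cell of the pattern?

4

There are 20 notes; a 4-note unit gives 5 cells:
B4 G#4 C#4 F#4 | A4 F#4 B3 E4 | G#4 E4 A3 D4 | F#4 D4 G#3 C#4 | E4 C#4 F#3 B3
That's a consistent down a 2nd shift per cell, and no other grouping gives one.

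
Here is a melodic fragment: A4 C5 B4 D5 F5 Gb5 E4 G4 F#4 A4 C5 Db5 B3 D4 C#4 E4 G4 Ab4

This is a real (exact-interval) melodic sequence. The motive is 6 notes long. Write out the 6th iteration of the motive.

With a 6-note motive the entries are A4, E4, B3, each down a 4th from the previous.
Carrying on: F#3 → C#3 → G#2.
So cell 6 is G#2 B2 A#2 C#3 E3 F3.

G#2 B2 A#2 C#3 E3 F3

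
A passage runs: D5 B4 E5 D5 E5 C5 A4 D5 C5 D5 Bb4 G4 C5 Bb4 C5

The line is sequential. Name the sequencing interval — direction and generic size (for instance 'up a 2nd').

down a 2nd

Taking 5-note groups, the heads are D5, C5, Bb4: the pattern moves down a 2nd.
From D5 to C5: down a 2nd.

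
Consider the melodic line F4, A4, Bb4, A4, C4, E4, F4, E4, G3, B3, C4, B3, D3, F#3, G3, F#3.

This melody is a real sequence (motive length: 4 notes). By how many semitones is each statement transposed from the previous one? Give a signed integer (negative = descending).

-5

Unit = 4 notes; the statements start on F4, C4, G3, D3, moving down a 4th each time.
F4 to C4 spans -5 semitones.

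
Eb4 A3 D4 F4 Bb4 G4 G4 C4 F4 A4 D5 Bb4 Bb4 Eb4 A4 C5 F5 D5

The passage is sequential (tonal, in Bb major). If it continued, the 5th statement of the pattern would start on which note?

F5

Taking 6-note groups, the heads are Eb4, G4, Bb4: the pattern moves up a 3rd.
Extending the heads up a 3rd: D5 → F5.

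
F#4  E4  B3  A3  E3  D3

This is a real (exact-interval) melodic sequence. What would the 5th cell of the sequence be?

Unit = 2 notes; the statements start on F#4, B3, E3, moving down a 5th each time.
Carrying on: A2 → D2.
Statement 5 starts on D2 and keeps the same exact contour: D2 C2.

D2 C2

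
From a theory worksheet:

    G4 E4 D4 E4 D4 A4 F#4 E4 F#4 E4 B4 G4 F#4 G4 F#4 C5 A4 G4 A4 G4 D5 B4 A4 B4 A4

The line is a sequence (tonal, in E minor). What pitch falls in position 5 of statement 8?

With 5-note cells, note 5 of each statement runs D4, E4, F#4, G4, A4.
Each moves up a 2nd. Continuing: B4 → C5 → D5.

D5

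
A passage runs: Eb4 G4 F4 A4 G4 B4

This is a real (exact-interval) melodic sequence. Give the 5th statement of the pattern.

B4 D#5

Taking 2-note groups, the heads are Eb4, F4, G4: the pattern moves up a 2nd.
Continuing the starts: A4 → B4.
From B4 the exact shape gives B4 D#5.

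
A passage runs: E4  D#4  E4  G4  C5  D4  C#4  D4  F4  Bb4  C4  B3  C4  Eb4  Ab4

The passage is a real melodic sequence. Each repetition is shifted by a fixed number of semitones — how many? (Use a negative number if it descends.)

-2

With a 5-note motive the entries are E4, D4, C4, each down a 2nd from the previous.
E4→D4 is 62 − 64 = -2 semitones.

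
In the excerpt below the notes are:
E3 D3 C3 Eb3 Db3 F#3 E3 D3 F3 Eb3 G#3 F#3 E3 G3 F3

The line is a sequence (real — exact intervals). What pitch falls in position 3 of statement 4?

F#3

With 5-note cells, note 3 of each statement runs C3, D3, E3.
Each moves up a 2nd; the next is F#3.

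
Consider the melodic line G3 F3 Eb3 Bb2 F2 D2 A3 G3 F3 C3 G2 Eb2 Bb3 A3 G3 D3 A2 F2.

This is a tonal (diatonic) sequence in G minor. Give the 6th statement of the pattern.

Eb4 D4 C4 G3 D3 Bb2

With a 6-note motive the entries are G3, A3, Bb3, each up a 2nd from the previous.
Extending up a 2nd: C4 → D4 → Eb4.
So cell 6 is Eb4 D4 C4 G3 D3 Bb2.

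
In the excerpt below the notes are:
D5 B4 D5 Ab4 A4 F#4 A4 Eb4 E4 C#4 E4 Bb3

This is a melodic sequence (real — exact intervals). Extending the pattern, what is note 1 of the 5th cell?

The unit is 4 notes. Position-1 pitches of the 3 shown cells: D5, A4, E4.
Extending down a 4th: B3 → F#3.

F#3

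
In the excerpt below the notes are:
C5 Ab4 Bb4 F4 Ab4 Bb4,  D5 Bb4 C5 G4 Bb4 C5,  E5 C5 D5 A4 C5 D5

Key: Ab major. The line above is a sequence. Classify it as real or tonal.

Each cell has the same semitone pattern (-4, 2, -5, 3, 2) — intervals are preserved exactly.
And D5 lies outside Ab major, so the sequence is real rather than tonal.

real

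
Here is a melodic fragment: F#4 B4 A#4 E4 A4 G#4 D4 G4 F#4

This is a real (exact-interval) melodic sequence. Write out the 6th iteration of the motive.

The 3-note cells begin on F#4, E4, D4 — each down a 2nd from the last.
Extending down a 2nd: C4 → Bb3 → Ab3.
So cell 6 is Ab3 Db4 C4.

Ab3 Db4 C4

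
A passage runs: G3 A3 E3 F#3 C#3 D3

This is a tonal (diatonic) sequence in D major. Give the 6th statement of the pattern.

Taking 2-note groups, the heads are G3, E3, C#3: the pattern moves down a 3rd.
Extending down a 3rd: A2 → F#2 → D2.
So cell 6 is D2 E2.

D2 E2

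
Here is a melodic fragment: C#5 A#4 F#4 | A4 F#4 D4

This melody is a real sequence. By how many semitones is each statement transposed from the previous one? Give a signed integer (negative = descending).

The 3-note cells begin on C#5, A4 — each down a 3rd from the last.
C#5 to A4 spans -4 semitones.

-4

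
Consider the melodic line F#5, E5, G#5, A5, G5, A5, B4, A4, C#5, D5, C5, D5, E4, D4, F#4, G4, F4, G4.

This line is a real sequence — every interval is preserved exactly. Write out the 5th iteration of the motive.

Unit = 6 notes; the statements start on F#5, B4, E4, moving down a 5th each time.
Extending down a 5th: A3 → D3.
So cell 5 is D3 C3 E3 F3 Eb3 F3.

D3 C3 E3 F3 Eb3 F3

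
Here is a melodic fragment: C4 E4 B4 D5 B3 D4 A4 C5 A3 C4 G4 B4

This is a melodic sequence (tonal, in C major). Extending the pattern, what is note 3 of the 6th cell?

D4

The unit is 4 notes. Position-3 pitches of the 3 shown cells: B4, A4, G4.
Extending down a 2nd: F4 → E4 → D4.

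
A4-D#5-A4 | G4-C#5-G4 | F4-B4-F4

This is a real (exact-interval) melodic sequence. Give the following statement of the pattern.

Eb4 A4 Eb4

With a 3-note motive the entries are A4, G4, F4, each down a 2nd from the previous.
From Eb4 the exact shape gives Eb4 A4 Eb4.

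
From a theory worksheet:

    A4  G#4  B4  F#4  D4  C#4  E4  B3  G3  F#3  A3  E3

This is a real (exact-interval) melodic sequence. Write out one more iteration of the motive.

C3 B2 D3 A2

Taking 4-note groups, the heads are A4, D4, G3: the pattern moves down a 5th.
From C3 the exact shape gives C3 B2 D3 A2.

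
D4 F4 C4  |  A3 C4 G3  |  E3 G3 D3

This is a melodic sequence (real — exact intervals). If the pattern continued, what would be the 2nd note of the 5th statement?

The unit is 3 notes. Position-2 pitches of the 3 shown cells: F4, C4, G3.
Each moves down a 4th. Continuing: D3 → A2.

A2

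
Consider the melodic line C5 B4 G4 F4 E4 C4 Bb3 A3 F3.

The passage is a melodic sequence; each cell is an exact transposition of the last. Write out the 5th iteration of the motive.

Ab2 G2 Eb2

The 3-note cells begin on C5, F4, Bb3 — each down a 5th from the last.
Carrying on: Eb3 → Ab2.
From Ab2 the exact shape gives Ab2 G2 Eb2.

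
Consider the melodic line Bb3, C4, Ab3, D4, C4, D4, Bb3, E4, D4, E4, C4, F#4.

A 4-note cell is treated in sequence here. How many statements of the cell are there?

12 notes in groups of 4 gives 12/4 = 3 statements.
Starts: Bb3, C4, D4 — each up a 2nd.

3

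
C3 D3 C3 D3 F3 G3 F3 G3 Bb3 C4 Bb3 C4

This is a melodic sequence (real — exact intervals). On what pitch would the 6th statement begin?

With a 4-note motive the entries are C3, F3, Bb3, each up a 4th from the previous.
Continuing: Eb4 → Ab4 → Db5. Statement 6 starts on Db5.

Db5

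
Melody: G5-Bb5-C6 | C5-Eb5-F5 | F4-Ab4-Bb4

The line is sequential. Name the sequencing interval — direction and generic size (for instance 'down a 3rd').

down a 5th

The 3-note cells begin on G5, C5, F4 — each down a 5th from the last.
From G5 to C5: down a 5th.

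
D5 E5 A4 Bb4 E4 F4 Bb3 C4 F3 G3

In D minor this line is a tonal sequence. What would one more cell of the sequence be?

C3 D3

Unit = 2 notes; the statements start on D5, A4, E4, Bb3, F3, moving down a 4th each time.
So cell 6 is C3 D3.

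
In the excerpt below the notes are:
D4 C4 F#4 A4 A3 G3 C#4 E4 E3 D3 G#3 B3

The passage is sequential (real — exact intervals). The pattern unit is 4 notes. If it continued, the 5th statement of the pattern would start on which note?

Unit = 4 notes; the statements start on D4, A3, E3, moving down a 4th each time.
Continuing: B2 → F#2. Statement 5 starts on F#2.

F#2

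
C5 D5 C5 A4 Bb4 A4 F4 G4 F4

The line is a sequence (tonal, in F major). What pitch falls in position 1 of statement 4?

D4

With 3-note cells, note 1 of each statement runs C5, A4, F4.
Each moves down a 3rd; the next is D4.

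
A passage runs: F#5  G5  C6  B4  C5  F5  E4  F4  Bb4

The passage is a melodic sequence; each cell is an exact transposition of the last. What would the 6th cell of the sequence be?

G2 Ab2 Db3

Taking 3-note groups, the heads are F#5, B4, E4: the pattern moves down a 5th.
Carrying on: A3 → D3 → G2.
Statement 6 starts on G2 and keeps the same exact contour: G2 Ab2 Db3.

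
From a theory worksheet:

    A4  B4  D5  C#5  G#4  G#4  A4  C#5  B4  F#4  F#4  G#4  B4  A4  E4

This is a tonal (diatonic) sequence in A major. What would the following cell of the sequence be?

E4 F#4 A4 G#4 D4

Unit = 5 notes; the statements start on A4, G#4, F#4, moving down a 2nd each time.
So cell 4 is E4 F#4 A4 G#4 D4.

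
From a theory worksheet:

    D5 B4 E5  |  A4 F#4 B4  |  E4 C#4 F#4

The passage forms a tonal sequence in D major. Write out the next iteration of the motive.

B3 G3 C#4

The 3-note cells begin on D5, A4, E4 — each down a 4th from the last.
Statement 4 starts on B3 and keeps the same diatonic contour: B3 G3 C#4.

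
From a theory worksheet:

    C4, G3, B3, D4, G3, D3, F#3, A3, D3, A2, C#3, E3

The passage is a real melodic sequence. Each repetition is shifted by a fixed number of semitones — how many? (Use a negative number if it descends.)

-5

The 4-note cells begin on C4, G3, D3 — each down a 4th from the last.
C4→G3 is 55 − 60 = -5 semitones.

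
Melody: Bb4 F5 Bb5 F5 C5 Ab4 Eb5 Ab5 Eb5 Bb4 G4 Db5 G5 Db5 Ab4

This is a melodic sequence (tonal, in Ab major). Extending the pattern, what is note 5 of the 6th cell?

With 5-note cells, note 5 of each statement runs C5, Bb4, Ab4.
Extending down a 2nd: G4 → F4 → Eb4.

Eb4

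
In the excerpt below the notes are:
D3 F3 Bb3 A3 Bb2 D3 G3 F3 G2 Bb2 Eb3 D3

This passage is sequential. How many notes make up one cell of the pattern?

12 notes total. Splitting into 3 groups of 4:
D3 F3 Bb3 A3 | Bb2 D3 G3 F3 | G2 Bb2 Eb3 D3
Each cell is the previous one down a 3rd — so the unit is 4 notes.

4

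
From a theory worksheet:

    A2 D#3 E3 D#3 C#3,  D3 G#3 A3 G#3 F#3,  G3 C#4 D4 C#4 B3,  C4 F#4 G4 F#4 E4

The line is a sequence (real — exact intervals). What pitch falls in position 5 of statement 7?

Grouping in 5s, the 5th note of each cell is C#3, F#3, B3, E4.
Extending up a 4th: A4 → D5 → G5.

G5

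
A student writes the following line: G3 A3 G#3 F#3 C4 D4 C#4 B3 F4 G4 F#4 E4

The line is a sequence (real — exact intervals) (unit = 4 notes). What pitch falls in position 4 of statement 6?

G5

The unit is 4 notes. Position-4 pitches of the 3 shown cells: F#3, B3, E4.
Each moves up a 4th. Continuing: A4 → D5 → G5.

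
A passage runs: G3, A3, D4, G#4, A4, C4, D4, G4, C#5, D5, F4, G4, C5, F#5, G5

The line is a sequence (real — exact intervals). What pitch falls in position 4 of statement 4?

B5

With 5-note cells, note 4 of each statement runs G#4, C#5, F#5.
One more up a 4th gives B5.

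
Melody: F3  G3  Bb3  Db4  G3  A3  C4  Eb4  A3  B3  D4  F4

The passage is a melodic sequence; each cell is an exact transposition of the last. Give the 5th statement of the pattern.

C#4 D#4 F#4 A4

Taking 4-note groups, the heads are F3, G3, A3: the pattern moves up a 2nd.
Continuing the starts: B3 → C#4.
Statement 5 starts on C#4 and keeps the same exact contour: C#4 D#4 F#4 A4.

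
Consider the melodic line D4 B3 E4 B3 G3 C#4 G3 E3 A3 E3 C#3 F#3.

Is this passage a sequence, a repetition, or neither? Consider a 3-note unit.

sequence

Each 3-note cell is the previous one transposed down a 3rd.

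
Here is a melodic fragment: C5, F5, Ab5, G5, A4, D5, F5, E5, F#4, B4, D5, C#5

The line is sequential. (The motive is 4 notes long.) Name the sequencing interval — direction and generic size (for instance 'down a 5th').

down a 3rd

Unit = 4 notes; the statements start on C5, A4, F#4, moving down a 3rd each time.
From C5 to A4: down a 3rd.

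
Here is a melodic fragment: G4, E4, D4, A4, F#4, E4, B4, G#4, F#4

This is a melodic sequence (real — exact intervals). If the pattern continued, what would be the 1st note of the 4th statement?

Grouping in 3s, the 1st note of each cell is G4, A4, B4.
One more up a 2nd gives C#5.

C#5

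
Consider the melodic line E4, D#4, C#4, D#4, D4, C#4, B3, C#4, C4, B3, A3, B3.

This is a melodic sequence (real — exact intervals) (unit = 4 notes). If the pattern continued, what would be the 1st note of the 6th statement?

Gb3

Grouping in 4s, the 1st note of each cell is E4, D4, C4.
Each moves down a 2nd. Continuing: Bb3 → Ab3 → Gb3.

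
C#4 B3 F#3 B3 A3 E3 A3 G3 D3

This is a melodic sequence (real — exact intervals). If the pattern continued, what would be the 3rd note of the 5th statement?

The unit is 3 notes. Position-3 pitches of the 3 shown cells: F#3, E3, D3.
Carrying that down a 2nd forward: C3 → Bb2.

Bb2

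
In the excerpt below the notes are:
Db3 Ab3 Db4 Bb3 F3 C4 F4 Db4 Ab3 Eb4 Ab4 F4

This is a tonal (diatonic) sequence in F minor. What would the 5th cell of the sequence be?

With a 4-note motive the entries are Db3, F3, Ab3, each up a 3rd from the previous.
Extending up a 3rd: C4 → Eb4.
Statement 5 starts on Eb4 and keeps the same diatonic contour: Eb4 Bb4 Eb5 C5.

Eb4 Bb4 Eb5 C5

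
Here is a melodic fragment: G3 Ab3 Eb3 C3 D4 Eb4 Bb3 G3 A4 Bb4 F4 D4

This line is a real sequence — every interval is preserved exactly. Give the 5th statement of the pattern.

B5 C6 G5 E5

With a 4-note motive the entries are G3, D4, A4, each up a 5th from the previous.
Extending up a 5th: E5 → B5.
Statement 5 starts on B5 and keeps the same exact contour: B5 C6 G5 E5.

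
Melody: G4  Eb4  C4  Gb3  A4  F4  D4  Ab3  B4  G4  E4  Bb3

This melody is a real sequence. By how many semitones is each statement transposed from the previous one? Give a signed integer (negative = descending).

With a 4-note motive the entries are G4, A4, B4, each up a 2nd from the previous.
G4→A4 is 69 − 67 = 2 semitones.

2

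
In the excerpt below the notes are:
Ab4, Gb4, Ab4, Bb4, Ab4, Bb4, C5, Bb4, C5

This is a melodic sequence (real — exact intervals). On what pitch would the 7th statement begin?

Taking 3-note groups, the heads are Ab4, Bb4, C5: the pattern moves up a 2nd.
Extending the heads up a 2nd: D5 → E5 → F#5 → G#5.

G#5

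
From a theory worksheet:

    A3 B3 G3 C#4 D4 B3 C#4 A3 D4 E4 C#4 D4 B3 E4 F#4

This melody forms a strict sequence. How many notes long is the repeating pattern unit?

Try groups of 5 (3 cells in 15 notes):
A3 B3 G3 C#4 D4 | B3 C#4 A3 D4 E4 | C#4 D4 B3 E4 F#4
That's a consistent up a 2nd shift per cell, and no other grouping gives one.

5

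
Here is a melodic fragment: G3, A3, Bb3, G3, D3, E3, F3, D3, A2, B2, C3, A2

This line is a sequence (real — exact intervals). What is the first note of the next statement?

E2

Unit = 4 notes; the statements start on G3, D3, A2, moving down a 4th each time.
The next head, down a 4th from A2, is E2.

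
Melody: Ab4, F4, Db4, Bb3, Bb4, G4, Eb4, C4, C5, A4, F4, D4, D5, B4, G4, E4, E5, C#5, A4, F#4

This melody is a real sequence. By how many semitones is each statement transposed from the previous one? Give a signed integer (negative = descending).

With a 4-note motive the entries are Ab4, Bb4, C5, D5, E5, each up a 2nd from the previous.
Ab4 to Bb4 spans +2 semitones.

2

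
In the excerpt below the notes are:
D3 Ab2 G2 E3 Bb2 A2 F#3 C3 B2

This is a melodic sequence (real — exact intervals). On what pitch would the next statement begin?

The 3-note cells begin on D3, E3, F#3 — each up a 2nd from the last.
The next head, up a 2nd from F#3, is G#3.

G#3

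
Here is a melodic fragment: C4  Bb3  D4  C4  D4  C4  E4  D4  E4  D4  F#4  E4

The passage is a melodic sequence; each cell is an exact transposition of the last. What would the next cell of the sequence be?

Taking 4-note groups, the heads are C4, D4, E4: the pattern moves up a 2nd.
So cell 4 is F#4 E4 G#4 F#4.

F#4 E4 G#4 F#4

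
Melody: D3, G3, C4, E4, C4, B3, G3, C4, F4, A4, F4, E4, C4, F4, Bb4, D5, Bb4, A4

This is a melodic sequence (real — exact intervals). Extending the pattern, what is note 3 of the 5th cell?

The unit is 6 notes. Position-3 pitches of the 3 shown cells: C4, F4, Bb4.
Each moves up a 4th. Continuing: Eb5 → Ab5.

Ab5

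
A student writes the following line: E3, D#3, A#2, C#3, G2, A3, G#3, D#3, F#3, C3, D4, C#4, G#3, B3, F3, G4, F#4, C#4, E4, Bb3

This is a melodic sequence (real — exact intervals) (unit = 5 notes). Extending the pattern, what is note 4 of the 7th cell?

G5

The unit is 5 notes. Position-4 pitches of the 4 shown cells: C#3, F#3, B3, E4.
Carrying that up a 4th forward: A4 → D5 → G5.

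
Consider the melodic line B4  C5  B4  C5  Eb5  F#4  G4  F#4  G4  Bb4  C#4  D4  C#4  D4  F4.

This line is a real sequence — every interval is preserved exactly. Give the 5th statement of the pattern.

D#3 E3 D#3 E3 G3

With a 5-note motive the entries are B4, F#4, C#4, each down a 4th from the previous.
Extending down a 4th: G#3 → D#3.
So cell 5 is D#3 E3 D#3 E3 G3.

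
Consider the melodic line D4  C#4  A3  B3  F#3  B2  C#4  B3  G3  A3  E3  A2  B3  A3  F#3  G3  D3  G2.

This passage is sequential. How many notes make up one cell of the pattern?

18 notes total. Splitting into 3 groups of 6:
D4 C#4 A3 B3 F#3 B2 | C#4 B3 G3 A3 E3 A2 | B3 A3 F#3 G3 D3 G2
Every group is a transposition down a 2nd of the one before; no shorter unit works.

6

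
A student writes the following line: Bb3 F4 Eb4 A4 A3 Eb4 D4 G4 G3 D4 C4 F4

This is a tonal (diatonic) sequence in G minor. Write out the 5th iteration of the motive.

With a 4-note motive the entries are Bb3, A3, G3, each down a 2nd from the previous.
Carrying on: F3 → Eb3.
Statement 5 starts on Eb3 and keeps the same diatonic contour: Eb3 Bb3 A3 D4.

Eb3 Bb3 A3 D4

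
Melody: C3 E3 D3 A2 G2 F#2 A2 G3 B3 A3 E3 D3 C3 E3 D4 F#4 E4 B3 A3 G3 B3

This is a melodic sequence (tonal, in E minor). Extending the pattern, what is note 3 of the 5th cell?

F#5

Grouping in 7s, the 3rd note of each cell is D3, A3, E4.
Extending up a 5th: B4 → F#5.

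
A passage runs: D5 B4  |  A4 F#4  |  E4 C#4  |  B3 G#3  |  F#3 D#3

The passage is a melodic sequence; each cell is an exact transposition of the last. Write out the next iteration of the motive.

C#3 A#2

With a 2-note motive the entries are D5, A4, E4, B3, F#3, each down a 4th from the previous.
Statement 6 starts on C#3 and keeps the same exact contour: C#3 A#2.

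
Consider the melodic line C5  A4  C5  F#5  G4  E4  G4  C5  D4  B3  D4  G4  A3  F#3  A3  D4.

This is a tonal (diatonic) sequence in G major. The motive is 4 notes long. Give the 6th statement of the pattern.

B2 G2 B2 E3

With a 4-note motive the entries are C5, G4, D4, A3, each down a 4th from the previous.
Carrying on: E3 → B2.
So cell 6 is B2 G2 B2 E3.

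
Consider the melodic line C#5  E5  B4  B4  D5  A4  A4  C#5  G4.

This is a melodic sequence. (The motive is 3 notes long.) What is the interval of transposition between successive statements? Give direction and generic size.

The 3-note cells begin on C#5, B4, A4 — each down a 2nd from the last.
From C#5 to B4: down a 2nd.

down a 2nd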